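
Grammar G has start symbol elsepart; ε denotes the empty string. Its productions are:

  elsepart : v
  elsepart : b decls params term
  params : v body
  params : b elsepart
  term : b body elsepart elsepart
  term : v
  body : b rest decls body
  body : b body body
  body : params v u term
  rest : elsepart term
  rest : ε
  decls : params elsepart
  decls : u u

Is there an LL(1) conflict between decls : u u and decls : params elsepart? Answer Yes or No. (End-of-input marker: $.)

FIRST(u u) = { u } and FIRST(params elsepart) = { b, v }.
The FIRST sets are disjoint and neither alternative is nullable — no conflict.

No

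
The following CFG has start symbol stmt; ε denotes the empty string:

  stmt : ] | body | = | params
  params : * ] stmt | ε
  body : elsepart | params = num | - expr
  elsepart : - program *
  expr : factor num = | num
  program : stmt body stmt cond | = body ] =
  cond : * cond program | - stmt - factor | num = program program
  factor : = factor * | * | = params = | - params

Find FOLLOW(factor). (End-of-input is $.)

{ *, -, =, ], num }

In expr : factor num =: add FIRST(num =) = { num }.
In cond : - stmt - factor: factor is at the end, add FOLLOW(cond) = { *, -, =, ] }.
In factor : = factor *: add FIRST(*) = { * }.
Union: FOLLOW(factor) = { *, -, =, ], num }.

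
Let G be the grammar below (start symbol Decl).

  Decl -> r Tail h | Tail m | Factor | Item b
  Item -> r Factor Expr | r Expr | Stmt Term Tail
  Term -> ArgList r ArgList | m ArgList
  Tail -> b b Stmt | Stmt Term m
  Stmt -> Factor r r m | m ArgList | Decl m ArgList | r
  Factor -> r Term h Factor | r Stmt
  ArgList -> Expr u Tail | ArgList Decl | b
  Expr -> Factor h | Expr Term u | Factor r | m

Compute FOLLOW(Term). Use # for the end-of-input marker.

In Item -> Stmt Term Tail: add FIRST(Tail) = { b, m, r }.
In Tail -> Stmt Term m: add FIRST(m) = { m }.
In Factor -> r Term h Factor: add FIRST(h Factor) = { h }.
In Expr -> Expr Term u: add FIRST(u) = { u }.
Union: FOLLOW(Term) = { b, h, m, r, u }.

{ b, h, m, r, u }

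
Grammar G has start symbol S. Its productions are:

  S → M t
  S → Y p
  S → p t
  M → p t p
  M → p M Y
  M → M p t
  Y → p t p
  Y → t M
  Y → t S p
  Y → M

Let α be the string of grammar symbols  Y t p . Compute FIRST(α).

{ p, t }

Add FIRST(Y) = { p, t }; Y is not nullable, stop.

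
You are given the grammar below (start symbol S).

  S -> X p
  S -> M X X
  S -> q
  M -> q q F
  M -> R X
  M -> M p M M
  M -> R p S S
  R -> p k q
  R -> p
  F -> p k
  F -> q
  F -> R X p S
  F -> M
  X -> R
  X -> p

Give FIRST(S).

From S -> X p: add FIRST(X) = { p }.
From S -> M X X: add FIRST(M) = { p, q }.
S -> q contributes {q}.
Union: FIRST(S) = { p, q }.

{ p, q }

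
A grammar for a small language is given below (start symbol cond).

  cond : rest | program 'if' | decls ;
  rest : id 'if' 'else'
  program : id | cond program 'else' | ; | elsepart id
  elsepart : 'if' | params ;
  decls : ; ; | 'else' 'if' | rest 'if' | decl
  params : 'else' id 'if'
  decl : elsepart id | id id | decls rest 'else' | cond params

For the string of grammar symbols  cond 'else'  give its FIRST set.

{ 'else', 'if', ;, id }

Add FIRST(cond) = { 'else', 'if', ;, id }; cond is not nullable, stop.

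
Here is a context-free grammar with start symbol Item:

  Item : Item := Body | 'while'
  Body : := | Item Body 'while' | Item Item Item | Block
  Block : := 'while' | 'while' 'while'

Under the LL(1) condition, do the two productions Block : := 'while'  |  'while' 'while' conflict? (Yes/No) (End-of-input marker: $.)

No

FIRST(:= 'while') = { := } and FIRST('while' 'while') = { 'while' }.
The FIRST sets are disjoint and neither alternative is nullable — no conflict.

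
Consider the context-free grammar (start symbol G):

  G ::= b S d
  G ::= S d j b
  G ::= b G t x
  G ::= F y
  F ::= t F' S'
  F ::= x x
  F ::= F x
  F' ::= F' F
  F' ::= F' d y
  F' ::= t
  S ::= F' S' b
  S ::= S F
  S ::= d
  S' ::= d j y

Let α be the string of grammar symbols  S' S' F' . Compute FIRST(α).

{ d }

Add FIRST(S') = { d }; S' is not nullable, stop.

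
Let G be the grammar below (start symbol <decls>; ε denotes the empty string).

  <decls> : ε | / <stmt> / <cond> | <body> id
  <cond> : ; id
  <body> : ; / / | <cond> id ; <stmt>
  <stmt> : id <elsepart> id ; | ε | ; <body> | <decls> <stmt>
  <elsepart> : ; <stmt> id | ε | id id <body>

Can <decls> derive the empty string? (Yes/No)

<decls> has an ε-production, so <decls> ⇒ ε.

Yes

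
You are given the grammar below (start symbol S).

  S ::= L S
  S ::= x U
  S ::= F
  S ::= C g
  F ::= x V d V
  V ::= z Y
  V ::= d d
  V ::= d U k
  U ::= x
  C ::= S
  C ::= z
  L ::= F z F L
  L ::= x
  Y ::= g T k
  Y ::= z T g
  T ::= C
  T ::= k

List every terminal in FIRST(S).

{ x, z }

From S ::= L S: add FIRST(L) = { x }.
S ::= x U contributes {x}.
From S ::= F: add FIRST(F) = { x }.
From S ::= C g: add FIRST(C) = { x, z }.
Union: FIRST(S) = { x, z }.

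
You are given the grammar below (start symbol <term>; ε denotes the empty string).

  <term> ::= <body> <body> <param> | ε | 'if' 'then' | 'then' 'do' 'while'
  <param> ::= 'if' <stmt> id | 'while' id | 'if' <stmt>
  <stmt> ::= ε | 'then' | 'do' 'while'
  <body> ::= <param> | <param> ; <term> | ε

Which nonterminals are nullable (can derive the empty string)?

{ <body>, <stmt>, <term> }

Directly nullable (have an ε-production): <term>, <stmt>, <body>.
No other nonterminal has a production whose RHS symbols are all nullable.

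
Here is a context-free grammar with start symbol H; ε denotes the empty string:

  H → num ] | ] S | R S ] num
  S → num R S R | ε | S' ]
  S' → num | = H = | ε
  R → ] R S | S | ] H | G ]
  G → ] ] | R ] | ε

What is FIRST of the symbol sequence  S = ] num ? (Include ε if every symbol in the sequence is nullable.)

Add FIRST(S)\{ε} = { =, ], num }; S is nullable, continue.
= is a terminal; add {=} and stop.

{ =, ], num }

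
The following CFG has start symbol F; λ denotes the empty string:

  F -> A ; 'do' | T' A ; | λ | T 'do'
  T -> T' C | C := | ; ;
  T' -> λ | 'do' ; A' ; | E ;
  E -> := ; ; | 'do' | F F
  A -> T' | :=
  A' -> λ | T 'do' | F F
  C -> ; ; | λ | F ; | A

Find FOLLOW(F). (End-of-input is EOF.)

{ EOF, 'do', :=, ; }

F is the start symbol, so EOF ∈ FOLLOW(F).
In E -> F F: add FIRST(F)\{λ} = { 'do', :=, ; }.
  Since F is nullable, also add FOLLOW(E) = { ; }.
In E -> F F: F is at the end, add FOLLOW(E) = { ; }.
In A' -> F F: add FIRST(F)\{λ} = { 'do', :=, ; }.
  Since F is nullable, also add FOLLOW(A') = { ; }.
In A' -> F F: F is at the end, add FOLLOW(A') = { ; }.
In C -> F ;: add FIRST(;) = { ; }.
Union: FOLLOW(F) = { EOF, 'do', :=, ; }.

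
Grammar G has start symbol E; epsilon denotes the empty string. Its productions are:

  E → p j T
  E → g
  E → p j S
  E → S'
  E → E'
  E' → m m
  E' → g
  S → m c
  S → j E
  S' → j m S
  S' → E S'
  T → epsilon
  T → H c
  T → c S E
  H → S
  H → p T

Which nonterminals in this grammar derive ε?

{ T }

Directly nullable (have an epsilon-production): T.
No other nonterminal has a production whose RHS symbols are all nullable.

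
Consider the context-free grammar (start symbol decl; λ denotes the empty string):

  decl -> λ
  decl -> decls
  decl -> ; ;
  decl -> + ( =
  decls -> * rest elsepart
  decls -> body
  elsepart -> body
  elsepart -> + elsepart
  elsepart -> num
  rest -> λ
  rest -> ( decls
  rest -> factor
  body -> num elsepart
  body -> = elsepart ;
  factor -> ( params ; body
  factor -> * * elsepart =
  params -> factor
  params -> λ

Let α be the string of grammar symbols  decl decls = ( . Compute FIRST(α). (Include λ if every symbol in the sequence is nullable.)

{ *, +, ;, =, num }

Add FIRST(decl)\{λ} = { *, +, ;, =, num }; decl is nullable, continue.
Add FIRST(decls) = { *, =, num }; decls is not nullable, stop.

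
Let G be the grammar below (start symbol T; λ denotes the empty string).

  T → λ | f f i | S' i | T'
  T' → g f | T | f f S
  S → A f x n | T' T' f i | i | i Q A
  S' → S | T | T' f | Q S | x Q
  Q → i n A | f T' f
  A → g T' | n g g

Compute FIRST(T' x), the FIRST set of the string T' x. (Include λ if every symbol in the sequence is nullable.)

{ f, g, i, n, x }

Add FIRST(T')\{λ} = { f, g, i, n, x }; T' is nullable, continue.
x is a terminal; add {x} and stop.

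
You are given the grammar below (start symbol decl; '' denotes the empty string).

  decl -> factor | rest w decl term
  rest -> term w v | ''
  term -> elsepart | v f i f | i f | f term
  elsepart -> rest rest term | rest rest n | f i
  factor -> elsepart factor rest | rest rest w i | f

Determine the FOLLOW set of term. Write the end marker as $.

In decl -> rest w decl term: term is at the end, add FOLLOW(decl) = { $, f, i, n, v }.
In rest -> term w v: add FIRST(w v) = { w }.
In term -> f term: term is at the end, add FOLLOW(term) = { $, f, i, n, v, w }.
In elsepart -> rest rest term: term is at the end, add FOLLOW(elsepart) = { $, f, i, n, v, w }.
Union: FOLLOW(term) = { $, f, i, n, v, w }.

{ $, f, i, n, v, w }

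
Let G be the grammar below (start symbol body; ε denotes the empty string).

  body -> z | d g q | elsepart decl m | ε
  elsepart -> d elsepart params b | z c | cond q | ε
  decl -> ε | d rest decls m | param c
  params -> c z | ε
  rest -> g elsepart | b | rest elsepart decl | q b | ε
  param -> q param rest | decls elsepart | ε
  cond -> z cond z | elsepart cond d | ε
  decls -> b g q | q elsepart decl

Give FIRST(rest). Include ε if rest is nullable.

{ b, c, d, g, q, z, ε }

rest -> g elsepart contributes {g}.
rest -> b contributes {b}.
From rest -> rest elsepart decl: rest, elsepart, decl nullable, take FIRST(rest) ∪ FIRST(elsepart) ∪ FIRST(decl) = { b, c, d, g, q, z }; also ε since the whole RHS is nullable.
rest -> q b contributes {q}.
rest -> ε contributes ε.
Union: FIRST(rest) = { b, c, d, g, q, z, ε }.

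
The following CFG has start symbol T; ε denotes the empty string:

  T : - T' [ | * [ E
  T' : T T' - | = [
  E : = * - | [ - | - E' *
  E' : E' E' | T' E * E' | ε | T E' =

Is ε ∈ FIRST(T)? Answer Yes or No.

Nullable nonterminals: E'.
No production of T has an RHS whose symbols are all nullable, so T is not nullable.

No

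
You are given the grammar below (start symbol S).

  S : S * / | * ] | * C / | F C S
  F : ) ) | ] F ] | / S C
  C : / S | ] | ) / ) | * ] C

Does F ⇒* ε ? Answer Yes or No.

No

No nonterminal in this grammar is nullable.
No production of F has an RHS whose symbols are all nullable, so F is not nullable.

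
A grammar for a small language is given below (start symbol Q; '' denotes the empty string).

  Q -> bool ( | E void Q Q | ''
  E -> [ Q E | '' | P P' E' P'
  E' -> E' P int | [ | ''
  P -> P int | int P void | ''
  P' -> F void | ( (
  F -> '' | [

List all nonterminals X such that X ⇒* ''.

{ E, E', F, P, Q }

Directly nullable (have an ''-production): Q, E, E', P, F.
No other nonterminal has a production whose RHS symbols are all nullable.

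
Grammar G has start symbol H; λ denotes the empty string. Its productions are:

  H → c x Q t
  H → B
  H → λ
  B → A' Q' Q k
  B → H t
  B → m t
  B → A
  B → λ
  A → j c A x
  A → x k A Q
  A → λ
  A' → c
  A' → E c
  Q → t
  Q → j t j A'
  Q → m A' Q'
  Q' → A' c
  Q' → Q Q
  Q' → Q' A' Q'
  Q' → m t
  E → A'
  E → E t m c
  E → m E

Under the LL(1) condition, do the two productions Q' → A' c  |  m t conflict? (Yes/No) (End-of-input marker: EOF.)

Yes

FIRST(A' c) = { c, m } and FIRST(m t) = { m }.
Both contain m, so the two alternatives are not disjoint — LL(1) conflict.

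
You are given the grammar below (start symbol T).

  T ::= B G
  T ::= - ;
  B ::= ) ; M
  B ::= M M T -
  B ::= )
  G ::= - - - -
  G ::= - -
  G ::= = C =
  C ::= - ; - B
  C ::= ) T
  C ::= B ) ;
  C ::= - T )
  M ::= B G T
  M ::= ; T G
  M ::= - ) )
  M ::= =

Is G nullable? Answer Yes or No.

No

No nonterminal in this grammar is nullable.
No production of G has an RHS whose symbols are all nullable, so G is not nullable.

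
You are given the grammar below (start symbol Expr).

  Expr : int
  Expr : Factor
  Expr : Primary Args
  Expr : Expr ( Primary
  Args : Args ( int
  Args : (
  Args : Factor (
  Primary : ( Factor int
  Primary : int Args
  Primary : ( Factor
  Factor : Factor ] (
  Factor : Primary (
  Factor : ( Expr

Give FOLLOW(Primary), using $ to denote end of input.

{ $, (, ], int }

In Expr : Primary Args: add FIRST(Args) = { (, int }.
In Expr : Expr ( Primary: Primary is at the end, add FOLLOW(Expr) = { $, (, ], int }.
In Factor : Primary (: add FIRST(() = { ( }.
Union: FOLLOW(Primary) = { $, (, ], int }.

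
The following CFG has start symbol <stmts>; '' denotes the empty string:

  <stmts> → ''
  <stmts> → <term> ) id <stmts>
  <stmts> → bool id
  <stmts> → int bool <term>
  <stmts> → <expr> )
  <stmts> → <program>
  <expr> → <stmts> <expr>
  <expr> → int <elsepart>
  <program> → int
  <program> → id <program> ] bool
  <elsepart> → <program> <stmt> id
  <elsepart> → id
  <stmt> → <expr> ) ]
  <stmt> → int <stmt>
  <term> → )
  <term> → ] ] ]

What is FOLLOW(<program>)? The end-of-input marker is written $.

In <stmts> → <program>: <program> is at the end, add FOLLOW(<stmts>) = { $, ), ], bool, id, int }.
In <program> → id <program> ] bool: add FIRST(] bool) = { ] }.
In <elsepart> → <program> <stmt> id: add FIRST(<stmt> id) = { ), ], bool, id, int }.
Union: FOLLOW(<program>) = { $, ), ], bool, id, int }.

{ $, ), ], bool, id, int }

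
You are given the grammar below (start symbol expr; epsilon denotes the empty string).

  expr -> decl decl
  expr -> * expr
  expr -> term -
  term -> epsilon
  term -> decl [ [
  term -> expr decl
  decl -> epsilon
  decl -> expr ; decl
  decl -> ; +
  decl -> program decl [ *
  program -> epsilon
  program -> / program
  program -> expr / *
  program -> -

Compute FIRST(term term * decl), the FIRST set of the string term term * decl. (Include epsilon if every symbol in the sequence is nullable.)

Add FIRST(term)\{epsilon} = { *, -, /, ;, [ }; term is nullable, continue.
Add FIRST(term)\{epsilon} = { *, -, /, ;, [ }; term is nullable, continue.
* is a terminal; add {*} and stop.

{ *, -, /, ;, [ }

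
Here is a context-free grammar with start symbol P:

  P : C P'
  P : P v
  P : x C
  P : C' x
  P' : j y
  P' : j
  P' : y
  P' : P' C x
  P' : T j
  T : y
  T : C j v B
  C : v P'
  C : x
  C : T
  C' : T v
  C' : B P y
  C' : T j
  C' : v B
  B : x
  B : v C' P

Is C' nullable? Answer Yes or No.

No nonterminal in this grammar is nullable.
No production of C' has an RHS whose symbols are all nullable, so C' is not nullable.

No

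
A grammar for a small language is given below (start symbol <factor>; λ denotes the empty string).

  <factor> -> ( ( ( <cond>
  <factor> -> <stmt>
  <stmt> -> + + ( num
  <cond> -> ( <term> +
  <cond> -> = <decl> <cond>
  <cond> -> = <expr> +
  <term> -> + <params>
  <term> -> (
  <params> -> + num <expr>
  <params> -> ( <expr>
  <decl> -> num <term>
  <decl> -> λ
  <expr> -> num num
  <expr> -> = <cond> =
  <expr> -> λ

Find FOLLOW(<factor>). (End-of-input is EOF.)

{ EOF }

<factor> is the start symbol, so EOF ∈ FOLLOW(<factor>).
Union: FOLLOW(<factor>) = { EOF }.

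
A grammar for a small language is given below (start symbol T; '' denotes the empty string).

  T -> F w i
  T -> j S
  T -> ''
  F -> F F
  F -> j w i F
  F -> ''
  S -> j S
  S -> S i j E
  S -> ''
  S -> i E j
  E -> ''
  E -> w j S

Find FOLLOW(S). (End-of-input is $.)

{ $, i, j }

In T -> j S: S is at the end, add FOLLOW(T) = { $ }.
In S -> j S: S is at the end, add FOLLOW(S) = { $, i, j }.
In S -> S i j E: add FIRST(i j E) = { i }.
In E -> w j S: S is at the end, add FOLLOW(E) = { $, i, j }.
Union: FOLLOW(S) = { $, i, j }.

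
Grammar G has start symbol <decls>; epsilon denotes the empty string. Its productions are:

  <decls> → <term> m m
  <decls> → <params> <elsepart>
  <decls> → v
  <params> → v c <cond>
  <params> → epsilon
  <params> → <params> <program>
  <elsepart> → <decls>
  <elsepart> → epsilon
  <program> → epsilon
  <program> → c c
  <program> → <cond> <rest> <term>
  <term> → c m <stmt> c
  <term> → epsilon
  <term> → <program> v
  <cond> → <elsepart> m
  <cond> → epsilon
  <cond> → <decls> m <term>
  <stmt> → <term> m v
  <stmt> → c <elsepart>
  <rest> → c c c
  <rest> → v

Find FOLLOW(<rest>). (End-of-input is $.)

{ $, c, m, v }

In <program> → <cond> <rest> <term>: add FIRST(<term>)\{epsilon} = { c, m, v }.
  Since <term> is nullable, also add FOLLOW(<program>) = { $, c, m, v }.
Union: FOLLOW(<rest>) = { $, c, m, v }.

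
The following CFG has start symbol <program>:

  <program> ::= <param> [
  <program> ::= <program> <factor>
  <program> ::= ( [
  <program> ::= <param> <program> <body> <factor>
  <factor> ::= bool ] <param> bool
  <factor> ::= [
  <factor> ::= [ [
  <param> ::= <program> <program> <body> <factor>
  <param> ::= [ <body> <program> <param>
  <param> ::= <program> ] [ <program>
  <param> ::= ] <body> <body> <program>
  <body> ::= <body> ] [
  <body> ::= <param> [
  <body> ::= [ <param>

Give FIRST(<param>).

{ (, [, ] }

From <param> ::= <program> <program> <body> <factor>: add FIRST(<program>) = { (, [, ] }.
<param> ::= [ <body> <program> <param> contributes {[}.
From <param> ::= <program> ] [ <program>: add FIRST(<program>) = { (, [, ] }.
<param> ::= ] <body> <body> <program> contributes {]}.
Union: FIRST(<param>) = { (, [, ] }.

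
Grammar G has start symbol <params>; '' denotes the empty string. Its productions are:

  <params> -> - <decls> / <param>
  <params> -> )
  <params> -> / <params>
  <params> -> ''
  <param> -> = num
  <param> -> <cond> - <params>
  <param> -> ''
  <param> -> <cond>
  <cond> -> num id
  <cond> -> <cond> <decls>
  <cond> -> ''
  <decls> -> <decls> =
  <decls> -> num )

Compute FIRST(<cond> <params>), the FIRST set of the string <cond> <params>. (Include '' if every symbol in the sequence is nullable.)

{ ), -, /, num, '' }

Add FIRST(<cond>)\{''} = { num }; <cond> is nullable, continue.
Add FIRST(<params>)\{''} = { ), -, / }; <params> is nullable, continue.
Every symbol is nullable, so include ''.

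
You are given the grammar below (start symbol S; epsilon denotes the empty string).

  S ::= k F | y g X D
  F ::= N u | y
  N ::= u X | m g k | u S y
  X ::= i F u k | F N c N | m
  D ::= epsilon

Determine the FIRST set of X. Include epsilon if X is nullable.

{ i, m, u, y }

X ::= i F u k contributes {i}.
From X ::= F N c N: add FIRST(F) = { m, u, y }.
X ::= m contributes {m}.
Union: FIRST(X) = { i, m, u, y }.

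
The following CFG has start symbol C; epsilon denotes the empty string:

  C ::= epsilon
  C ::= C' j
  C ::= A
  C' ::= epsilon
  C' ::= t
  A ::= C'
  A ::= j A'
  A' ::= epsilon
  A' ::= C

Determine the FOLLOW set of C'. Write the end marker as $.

{ $, j }

In C ::= C' j: add FIRST(j) = { j }.
In A ::= C': C' is at the end, add FOLLOW(A) = { $ }.
Union: FOLLOW(C') = { $, j }.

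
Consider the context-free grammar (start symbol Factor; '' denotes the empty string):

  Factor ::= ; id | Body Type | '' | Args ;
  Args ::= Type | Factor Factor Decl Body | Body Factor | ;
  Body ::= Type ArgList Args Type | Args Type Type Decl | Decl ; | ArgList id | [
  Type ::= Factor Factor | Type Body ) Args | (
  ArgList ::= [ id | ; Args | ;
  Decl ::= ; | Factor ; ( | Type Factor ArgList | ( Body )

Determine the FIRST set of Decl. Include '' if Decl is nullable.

Decl ::= ; contributes {;}.
From Decl ::= Factor ; (: Factor nullable, take FIRST(Factor) ∪ {;} = { (, ;, [ }.
From Decl ::= Type Factor ArgList: Type, Factor nullable, take FIRST(Type) ∪ FIRST(Factor) ∪ FIRST(ArgList) = { (, ;, [ }.
Decl ::= ( Body ) contributes {(}.
Union: FIRST(Decl) = { (, ;, [ }.

{ (, ;, [ }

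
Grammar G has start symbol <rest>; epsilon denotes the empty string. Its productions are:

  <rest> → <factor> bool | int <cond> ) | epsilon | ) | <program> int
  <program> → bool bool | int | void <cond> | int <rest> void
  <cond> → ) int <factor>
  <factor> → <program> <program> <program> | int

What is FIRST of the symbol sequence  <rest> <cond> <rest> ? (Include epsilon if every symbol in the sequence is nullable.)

Add FIRST(<rest>)\{epsilon} = { ), bool, int, void }; <rest> is nullable, continue.
Add FIRST(<cond>) = { ) }; <cond> is not nullable, stop.

{ ), bool, int, void }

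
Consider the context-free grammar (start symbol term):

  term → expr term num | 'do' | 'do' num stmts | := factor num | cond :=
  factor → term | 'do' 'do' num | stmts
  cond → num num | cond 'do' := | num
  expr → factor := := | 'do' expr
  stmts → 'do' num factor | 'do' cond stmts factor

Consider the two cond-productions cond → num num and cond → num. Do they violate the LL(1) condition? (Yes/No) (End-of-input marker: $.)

FIRST(num num) = { num } and FIRST(num) = { num }.
Both contain num, so the two alternatives are not disjoint — LL(1) conflict.

Yes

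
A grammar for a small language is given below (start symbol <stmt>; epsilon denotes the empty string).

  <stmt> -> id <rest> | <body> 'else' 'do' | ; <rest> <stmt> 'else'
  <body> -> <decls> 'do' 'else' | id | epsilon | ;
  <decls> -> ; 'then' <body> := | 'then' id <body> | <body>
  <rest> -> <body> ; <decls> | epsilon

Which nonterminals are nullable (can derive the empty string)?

Directly nullable (have an epsilon-production): <body>, <rest>.
<decls> -> <body> with every symbol nullable, so <decls> is nullable.
No other nonterminal has a production whose RHS symbols are all nullable.

{ <body>, <decls>, <rest> }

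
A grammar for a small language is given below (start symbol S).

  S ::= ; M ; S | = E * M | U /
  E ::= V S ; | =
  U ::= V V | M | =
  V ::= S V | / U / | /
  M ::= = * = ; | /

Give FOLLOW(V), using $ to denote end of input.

{ /, ;, = }

In E ::= V S ;: add FIRST(S ;) = { /, ;, = }.
In U ::= V V: add FIRST(V) = { /, ;, = }.
In U ::= V V: V is at the end, add FOLLOW(U) = { / }.
In V ::= S V: V is at the end, add FOLLOW(V) = { /, ;, = }.
Union: FOLLOW(V) = { /, ;, = }.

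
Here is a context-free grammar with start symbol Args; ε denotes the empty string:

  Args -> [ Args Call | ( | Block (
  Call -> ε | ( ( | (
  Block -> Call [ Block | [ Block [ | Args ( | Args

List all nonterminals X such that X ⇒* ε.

Directly nullable (have an ε-production): Call.
No other nonterminal has a production whose RHS symbols are all nullable.

{ Call }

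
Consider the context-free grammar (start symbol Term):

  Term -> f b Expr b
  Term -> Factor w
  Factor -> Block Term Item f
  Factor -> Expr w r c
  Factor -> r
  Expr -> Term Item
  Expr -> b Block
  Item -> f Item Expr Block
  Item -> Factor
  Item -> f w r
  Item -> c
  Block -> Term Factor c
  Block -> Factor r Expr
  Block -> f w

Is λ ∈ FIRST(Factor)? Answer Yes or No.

No nonterminal in this grammar is nullable.
No production of Factor has an RHS whose symbols are all nullable, so Factor is not nullable.

No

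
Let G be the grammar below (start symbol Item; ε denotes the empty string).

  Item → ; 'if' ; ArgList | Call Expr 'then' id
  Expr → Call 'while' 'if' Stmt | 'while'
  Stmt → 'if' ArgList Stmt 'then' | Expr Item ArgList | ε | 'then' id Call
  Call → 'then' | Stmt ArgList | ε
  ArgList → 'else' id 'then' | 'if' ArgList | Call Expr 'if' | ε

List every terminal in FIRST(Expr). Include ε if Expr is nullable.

{ 'else', 'if', 'then', 'while' }

From Expr → Call 'while' 'if' Stmt: Call nullable, take FIRST(Call) ∪ {'while'} = { 'else', 'if', 'then', 'while' }.
Expr → 'while' contributes {'while'}.
Union: FIRST(Expr) = { 'else', 'if', 'then', 'while' }.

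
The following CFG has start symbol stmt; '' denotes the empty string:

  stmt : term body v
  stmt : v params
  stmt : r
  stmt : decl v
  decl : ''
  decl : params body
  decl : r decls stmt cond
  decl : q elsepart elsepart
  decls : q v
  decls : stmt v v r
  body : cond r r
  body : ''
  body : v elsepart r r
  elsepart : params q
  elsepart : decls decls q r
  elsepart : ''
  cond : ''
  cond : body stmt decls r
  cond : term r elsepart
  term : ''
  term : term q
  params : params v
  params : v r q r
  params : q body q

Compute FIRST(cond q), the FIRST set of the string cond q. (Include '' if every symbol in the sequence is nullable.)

Add FIRST(cond)\{''} = { q, r, v }; cond is nullable, continue.
q is a terminal; add {q} and stop.

{ q, r, v }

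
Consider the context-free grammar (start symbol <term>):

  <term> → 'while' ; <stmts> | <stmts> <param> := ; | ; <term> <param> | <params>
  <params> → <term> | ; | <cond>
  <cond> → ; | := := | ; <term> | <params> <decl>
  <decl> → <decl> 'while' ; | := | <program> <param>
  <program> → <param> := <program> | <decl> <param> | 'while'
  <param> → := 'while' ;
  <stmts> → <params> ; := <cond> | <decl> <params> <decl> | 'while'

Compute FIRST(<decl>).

From <decl> → <decl> 'while' ;: add FIRST(<decl>) = { 'while', := }.
<decl> → := contributes {:=}.
From <decl> → <program> <param>: add FIRST(<program>) = { 'while', := }.
Union: FIRST(<decl>) = { 'while', := }.

{ 'while', := }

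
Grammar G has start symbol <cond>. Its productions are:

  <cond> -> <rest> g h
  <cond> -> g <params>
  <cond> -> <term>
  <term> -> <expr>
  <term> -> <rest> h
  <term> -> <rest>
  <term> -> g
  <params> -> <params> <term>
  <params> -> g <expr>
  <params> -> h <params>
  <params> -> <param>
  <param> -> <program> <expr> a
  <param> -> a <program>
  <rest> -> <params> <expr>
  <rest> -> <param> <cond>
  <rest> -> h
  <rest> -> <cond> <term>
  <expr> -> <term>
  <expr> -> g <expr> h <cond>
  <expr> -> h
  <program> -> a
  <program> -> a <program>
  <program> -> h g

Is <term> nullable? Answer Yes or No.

No nonterminal in this grammar is nullable.
No production of <term> has an RHS whose symbols are all nullable, so <term> is not nullable.

No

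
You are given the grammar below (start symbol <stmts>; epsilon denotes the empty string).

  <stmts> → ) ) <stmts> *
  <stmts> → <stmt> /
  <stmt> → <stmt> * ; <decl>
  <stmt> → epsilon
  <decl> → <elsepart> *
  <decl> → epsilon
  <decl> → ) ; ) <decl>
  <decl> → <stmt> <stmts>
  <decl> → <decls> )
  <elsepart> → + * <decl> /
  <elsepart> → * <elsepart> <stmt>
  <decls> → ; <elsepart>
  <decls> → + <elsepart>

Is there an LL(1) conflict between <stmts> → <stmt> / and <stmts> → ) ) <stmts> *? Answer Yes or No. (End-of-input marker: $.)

No

FIRST(<stmt> /) = { *, / } and FIRST() ) <stmts> *) = { ) }.
The FIRST sets are disjoint and neither alternative is nullable — no conflict.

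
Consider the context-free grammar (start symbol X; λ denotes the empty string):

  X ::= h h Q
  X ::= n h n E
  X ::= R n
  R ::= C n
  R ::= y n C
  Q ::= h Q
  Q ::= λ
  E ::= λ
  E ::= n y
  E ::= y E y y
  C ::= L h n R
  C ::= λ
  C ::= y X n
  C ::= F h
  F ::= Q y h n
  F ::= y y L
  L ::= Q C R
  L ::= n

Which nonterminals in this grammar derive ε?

Directly nullable (have an λ-production): Q, E, C.
No other nonterminal has a production whose RHS symbols are all nullable.

{ C, E, Q }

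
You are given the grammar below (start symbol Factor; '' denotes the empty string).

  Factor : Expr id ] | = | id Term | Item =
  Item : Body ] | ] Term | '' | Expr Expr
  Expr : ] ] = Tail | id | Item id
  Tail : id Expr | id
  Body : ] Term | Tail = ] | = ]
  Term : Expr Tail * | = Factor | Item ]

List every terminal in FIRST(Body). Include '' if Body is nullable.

Body : ] Term contributes {]}.
From Body : Tail = ]: add FIRST(Tail) = { id }.
Body : = ] contributes {=}.
Union: FIRST(Body) = { =, ], id }.

{ =, ], id }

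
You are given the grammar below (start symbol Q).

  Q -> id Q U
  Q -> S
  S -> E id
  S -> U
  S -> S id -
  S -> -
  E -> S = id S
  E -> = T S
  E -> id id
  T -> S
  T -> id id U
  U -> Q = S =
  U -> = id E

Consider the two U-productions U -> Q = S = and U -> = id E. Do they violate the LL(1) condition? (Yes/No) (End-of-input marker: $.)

FIRST(Q = S =) = { -, =, id } and FIRST(= id E) = { = }.
Both contain =, so the two alternatives are not disjoint — LL(1) conflict.

Yes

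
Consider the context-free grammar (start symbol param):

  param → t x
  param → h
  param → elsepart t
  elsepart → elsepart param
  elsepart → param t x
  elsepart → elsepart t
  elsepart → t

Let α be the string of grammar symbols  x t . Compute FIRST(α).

x is a terminal; add {x} and stop.

{ x }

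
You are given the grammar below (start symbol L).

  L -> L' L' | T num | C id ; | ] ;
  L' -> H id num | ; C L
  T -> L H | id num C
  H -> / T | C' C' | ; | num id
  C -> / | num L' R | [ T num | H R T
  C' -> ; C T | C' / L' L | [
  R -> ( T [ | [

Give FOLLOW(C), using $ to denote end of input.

{ (, /, ;, [, ], id, num }

In L -> C id ;: add FIRST(id ;) = { id }.
In L' -> ; C L: add FIRST(L) = { /, ;, [, ], id, num }.
In T -> id num C: C is at the end, add FOLLOW(T) = { (, /, ;, [, ], id, num }.
In C' -> ; C T: add FIRST(T) = { /, ;, [, ], id, num }.
Union: FOLLOW(C) = { (, /, ;, [, ], id, num }.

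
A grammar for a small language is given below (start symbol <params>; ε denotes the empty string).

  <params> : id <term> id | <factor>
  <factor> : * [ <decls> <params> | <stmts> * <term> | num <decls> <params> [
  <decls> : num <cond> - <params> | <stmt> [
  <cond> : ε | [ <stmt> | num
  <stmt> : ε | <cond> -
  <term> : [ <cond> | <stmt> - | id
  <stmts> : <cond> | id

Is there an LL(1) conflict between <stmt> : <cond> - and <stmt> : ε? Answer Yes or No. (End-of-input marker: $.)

Yes

FIRST(<cond> -) = { -, [, num } and FIRST(ε) = { ε }.
The second alternative is nullable and FOLLOW(<stmt>) = { $, *, -, [, id, num } shares - with FIRST of the first — conflict.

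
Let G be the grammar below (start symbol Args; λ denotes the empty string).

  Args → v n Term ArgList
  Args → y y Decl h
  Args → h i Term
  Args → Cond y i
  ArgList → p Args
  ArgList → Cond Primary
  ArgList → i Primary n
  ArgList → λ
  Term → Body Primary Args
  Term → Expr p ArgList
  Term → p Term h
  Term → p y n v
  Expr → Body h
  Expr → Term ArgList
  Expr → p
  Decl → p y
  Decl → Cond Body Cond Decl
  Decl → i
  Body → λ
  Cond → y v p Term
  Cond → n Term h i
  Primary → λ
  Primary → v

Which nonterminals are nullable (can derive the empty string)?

{ ArgList, Body, Primary }

Directly nullable (have an λ-production): ArgList, Body, Primary.
No other nonterminal has a production whose RHS symbols are all nullable.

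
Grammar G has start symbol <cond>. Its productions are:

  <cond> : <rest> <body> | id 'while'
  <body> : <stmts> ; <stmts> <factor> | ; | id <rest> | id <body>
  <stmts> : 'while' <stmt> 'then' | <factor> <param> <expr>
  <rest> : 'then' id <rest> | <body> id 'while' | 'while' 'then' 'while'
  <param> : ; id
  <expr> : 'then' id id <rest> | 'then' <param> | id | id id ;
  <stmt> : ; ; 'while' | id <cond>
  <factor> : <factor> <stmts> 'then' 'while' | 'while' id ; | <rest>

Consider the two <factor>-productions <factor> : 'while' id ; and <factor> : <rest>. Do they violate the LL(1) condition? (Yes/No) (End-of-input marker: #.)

Yes

FIRST('while' id ;) = { 'while' } and FIRST(<rest>) = { 'then', 'while', ;, id }.
Both contain 'while', so the two alternatives are not disjoint — LL(1) conflict.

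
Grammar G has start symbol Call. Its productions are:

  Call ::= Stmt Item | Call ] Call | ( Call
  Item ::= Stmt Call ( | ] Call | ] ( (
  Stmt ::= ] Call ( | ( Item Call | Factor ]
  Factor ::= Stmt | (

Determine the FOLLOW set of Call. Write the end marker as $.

Call is the start symbol, so $ ∈ FOLLOW(Call).
In Call ::= Call ] Call: add FIRST(] Call) = { ] }.
In Call ::= Call ] Call: Call is at the end, add FOLLOW(Call) = { $, (, ] }.
In Call ::= ( Call: Call is at the end, add FOLLOW(Call) = { $, (, ] }.
In Item ::= Stmt Call (: add FIRST(() = { ( }.
In Item ::= ] Call: Call is at the end, add FOLLOW(Item) = { $, (, ] }.
In Stmt ::= ] Call (: add FIRST(() = { ( }.
In Stmt ::= ( Item Call: Call is at the end, add FOLLOW(Stmt) = { (, ] }.
Union: FOLLOW(Call) = { $, (, ] }.

{ $, (, ] }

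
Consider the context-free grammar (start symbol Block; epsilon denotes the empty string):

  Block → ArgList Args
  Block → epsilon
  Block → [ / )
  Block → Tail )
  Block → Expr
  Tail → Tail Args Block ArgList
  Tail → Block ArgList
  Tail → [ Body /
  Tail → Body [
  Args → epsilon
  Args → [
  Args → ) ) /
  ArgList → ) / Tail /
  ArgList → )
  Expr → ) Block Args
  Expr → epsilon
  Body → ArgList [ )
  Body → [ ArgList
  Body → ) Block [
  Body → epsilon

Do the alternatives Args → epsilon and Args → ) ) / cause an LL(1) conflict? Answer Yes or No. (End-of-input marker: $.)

FIRST(epsilon) = { epsilon } and FIRST() ) /) = { ) }.
The first alternative is nullable and FOLLOW(Args) = { $, ), [ } shares ) with FIRST of the second — conflict.

Yes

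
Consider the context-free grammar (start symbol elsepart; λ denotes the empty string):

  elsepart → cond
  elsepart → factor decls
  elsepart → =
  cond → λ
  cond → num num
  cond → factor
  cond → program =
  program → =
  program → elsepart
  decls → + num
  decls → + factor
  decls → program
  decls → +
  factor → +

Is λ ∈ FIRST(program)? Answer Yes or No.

Yes

program → elsepart and each of elsepart is nullable, so program ⇒* λ.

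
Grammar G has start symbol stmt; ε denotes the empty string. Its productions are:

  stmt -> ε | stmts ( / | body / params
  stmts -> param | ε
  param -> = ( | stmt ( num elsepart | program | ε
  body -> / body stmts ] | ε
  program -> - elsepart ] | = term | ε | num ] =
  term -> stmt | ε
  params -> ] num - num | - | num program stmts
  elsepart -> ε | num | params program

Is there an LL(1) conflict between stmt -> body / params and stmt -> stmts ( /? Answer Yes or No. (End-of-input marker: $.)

FIRST(body / params) = { / } and FIRST(stmts ( /) = { (, -, /, =, num }.
Both contain /, so the two alternatives are not disjoint — LL(1) conflict.

Yes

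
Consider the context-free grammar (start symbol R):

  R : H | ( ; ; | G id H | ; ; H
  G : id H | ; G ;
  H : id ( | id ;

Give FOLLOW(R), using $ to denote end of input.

{ $ }

R is the start symbol, so $ ∈ FOLLOW(R).
Union: FOLLOW(R) = { $ }.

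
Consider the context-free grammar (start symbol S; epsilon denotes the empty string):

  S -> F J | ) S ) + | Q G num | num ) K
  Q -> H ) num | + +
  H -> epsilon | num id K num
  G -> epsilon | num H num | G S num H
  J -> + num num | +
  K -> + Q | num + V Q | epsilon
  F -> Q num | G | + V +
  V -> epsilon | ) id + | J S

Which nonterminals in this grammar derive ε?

{ F, G, H, K, V }

Directly nullable (have an epsilon-production): H, G, K, V.
F -> G with every symbol nullable, so F is nullable.
No other nonterminal has a production whose RHS symbols are all nullable.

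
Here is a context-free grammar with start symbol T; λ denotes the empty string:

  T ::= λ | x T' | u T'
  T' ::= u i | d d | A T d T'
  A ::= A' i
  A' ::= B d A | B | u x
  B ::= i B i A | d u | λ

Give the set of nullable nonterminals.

Directly nullable (have an λ-production): T, B.
A' ::= B with every symbol nullable, so A' is nullable.
No other nonterminal has a production whose RHS symbols are all nullable.

{ A', B, T }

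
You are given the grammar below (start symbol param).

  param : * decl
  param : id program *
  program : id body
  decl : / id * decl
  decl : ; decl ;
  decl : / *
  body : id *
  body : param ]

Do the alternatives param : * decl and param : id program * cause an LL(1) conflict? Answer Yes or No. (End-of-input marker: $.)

FIRST(* decl) = { * } and FIRST(id program *) = { id }.
The FIRST sets are disjoint and neither alternative is nullable — no conflict.

No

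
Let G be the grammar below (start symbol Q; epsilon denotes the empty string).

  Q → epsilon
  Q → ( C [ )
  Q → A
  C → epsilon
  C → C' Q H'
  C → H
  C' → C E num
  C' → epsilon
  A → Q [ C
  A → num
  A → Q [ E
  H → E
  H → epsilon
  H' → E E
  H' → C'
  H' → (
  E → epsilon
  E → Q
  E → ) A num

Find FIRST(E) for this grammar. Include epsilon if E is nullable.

E → epsilon contributes epsilon.
From E → Q: add FIRST(Q) = { (, [, num, epsilon } (including epsilon since Q is nullable).
E → ) A num contributes {)}.
Union: FIRST(E) = { (, ), [, num, epsilon }.

{ (, ), [, num, epsilon }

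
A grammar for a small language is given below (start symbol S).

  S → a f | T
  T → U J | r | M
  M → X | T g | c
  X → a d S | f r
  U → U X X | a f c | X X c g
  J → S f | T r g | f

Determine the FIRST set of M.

From M → X: add FIRST(X) = { a, f }.
From M → T g: add FIRST(T) = { a, c, f, r }.
M → c contributes {c}.
Union: FIRST(M) = { a, c, f, r }.

{ a, c, f, r }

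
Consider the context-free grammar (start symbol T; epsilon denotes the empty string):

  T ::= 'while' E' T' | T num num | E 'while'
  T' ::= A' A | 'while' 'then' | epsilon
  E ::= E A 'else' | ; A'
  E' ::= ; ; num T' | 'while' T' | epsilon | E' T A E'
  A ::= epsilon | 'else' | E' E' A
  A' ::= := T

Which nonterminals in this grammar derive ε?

{ A, E', T' }

Directly nullable (have an epsilon-production): T', E', A.
No other nonterminal has a production whose RHS symbols are all nullable.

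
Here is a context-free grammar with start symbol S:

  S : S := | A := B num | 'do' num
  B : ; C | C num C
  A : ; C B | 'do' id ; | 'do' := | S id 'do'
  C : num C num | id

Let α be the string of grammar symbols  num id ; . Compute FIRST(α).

{ num }

num is a terminal; add {num} and stop.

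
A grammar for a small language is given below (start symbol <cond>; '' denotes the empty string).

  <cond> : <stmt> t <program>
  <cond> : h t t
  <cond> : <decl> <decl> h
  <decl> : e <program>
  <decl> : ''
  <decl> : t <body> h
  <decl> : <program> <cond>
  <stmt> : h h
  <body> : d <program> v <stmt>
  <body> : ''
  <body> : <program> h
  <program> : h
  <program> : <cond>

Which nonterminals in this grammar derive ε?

{ <body>, <decl> }

Directly nullable (have an ''-production): <decl>, <body>.
No other nonterminal has a production whose RHS symbols are all nullable.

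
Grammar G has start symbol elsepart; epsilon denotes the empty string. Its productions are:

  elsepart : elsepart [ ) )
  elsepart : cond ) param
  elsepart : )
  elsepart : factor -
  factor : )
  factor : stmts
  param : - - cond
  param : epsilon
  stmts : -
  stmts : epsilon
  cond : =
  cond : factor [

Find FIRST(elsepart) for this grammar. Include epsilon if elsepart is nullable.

From elsepart : elsepart [ ) ): add FIRST(elsepart) = { ), -, =, [ }.
From elsepart : cond ) param: add FIRST(cond) = { ), -, =, [ }.
elsepart : ) contributes {)}.
From elsepart : factor -: factor nullable, take FIRST(factor) ∪ {-} = { ), - }.
Union: FIRST(elsepart) = { ), -, =, [ }.

{ ), -, =, [ }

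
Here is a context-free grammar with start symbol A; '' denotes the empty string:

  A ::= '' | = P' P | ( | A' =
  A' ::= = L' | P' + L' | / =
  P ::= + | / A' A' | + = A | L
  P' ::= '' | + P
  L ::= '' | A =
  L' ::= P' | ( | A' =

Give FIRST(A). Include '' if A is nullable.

{ (, +, /, =, '' }

A ::= '' contributes ''.
A ::= = P' P contributes {=}.
A ::= ( contributes {(}.
From A ::= A' =: add FIRST(A') = { +, /, = }.
Union: FIRST(A) = { (, +, /, =, '' }.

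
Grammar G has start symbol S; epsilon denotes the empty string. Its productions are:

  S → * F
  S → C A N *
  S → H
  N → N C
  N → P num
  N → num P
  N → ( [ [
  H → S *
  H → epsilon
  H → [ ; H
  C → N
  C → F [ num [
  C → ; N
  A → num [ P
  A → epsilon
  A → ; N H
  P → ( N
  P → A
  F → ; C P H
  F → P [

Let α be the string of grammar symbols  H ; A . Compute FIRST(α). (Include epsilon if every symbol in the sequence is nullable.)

Add FIRST(H)\{epsilon} = { (, *, ;, [, num }; H is nullable, continue.
; is a terminal; add {;} and stop.

{ (, *, ;, [, num }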